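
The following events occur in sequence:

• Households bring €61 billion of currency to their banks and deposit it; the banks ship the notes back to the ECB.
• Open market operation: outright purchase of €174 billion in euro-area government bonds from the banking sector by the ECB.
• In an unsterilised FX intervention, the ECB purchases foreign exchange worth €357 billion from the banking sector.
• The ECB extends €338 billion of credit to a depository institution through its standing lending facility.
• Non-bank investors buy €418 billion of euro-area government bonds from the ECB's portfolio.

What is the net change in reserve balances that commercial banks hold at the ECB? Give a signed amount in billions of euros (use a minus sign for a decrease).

+€512 billion

Currency deposit €61 billion: returned notes are swapped for reserve credit → +€61B.
OMO purchase (from banks) €174 billion: the ECB pays by crediting reserve accounts → +€174B.
FX purchase €357 billion: the ECB pays by crediting reserve accounts → +€357B.
Discount-window loan €338 billion: the loan is credited to the bank's reserve account → +€338B.
Asset sale (to non-banks) €418 billion: the non-bank buyers' banks settle from reserves → −€418B.
Net: 61 + 174 + 357 + 338 − 418 = +€512 billion.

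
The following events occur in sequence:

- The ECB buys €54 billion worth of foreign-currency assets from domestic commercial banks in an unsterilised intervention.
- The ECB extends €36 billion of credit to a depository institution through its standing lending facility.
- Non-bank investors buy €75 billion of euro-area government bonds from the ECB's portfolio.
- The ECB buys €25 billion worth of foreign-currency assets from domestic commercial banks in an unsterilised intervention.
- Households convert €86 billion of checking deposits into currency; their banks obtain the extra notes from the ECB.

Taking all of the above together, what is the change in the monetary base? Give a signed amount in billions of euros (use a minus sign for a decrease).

+€40 billion

FX purchase €54 billion: ECB balance sheet expands → +€54B.
Discount-window loan €36 billion: ECB balance sheet expands → +€36B.
Asset sale (to non-banks) €75 billion: ECB balance sheet contracts → −€75B.
FX purchase €25 billion: ECB balance sheet expands → +€25B.
Currency withdrawal €86 billion: just a shift between currency and reserves — both are base money → 0.
Net: 54 + 36 − 75 + 25 + 0 = +€40 billion.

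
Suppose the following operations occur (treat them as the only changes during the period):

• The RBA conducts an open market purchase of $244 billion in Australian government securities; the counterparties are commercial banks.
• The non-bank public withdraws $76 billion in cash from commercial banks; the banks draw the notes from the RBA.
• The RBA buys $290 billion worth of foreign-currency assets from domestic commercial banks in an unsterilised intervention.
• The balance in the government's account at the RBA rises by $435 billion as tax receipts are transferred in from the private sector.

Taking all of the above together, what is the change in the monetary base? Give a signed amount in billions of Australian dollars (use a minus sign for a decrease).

RBA balance sheet:
  Assets:      Securities +$244B, Foreign assets +$290B
  Liabilities: Bank reserves +$23B, Currency in circulation +$76B, Government deposits +$435B
Monetary base = currency + reserves: +$76B + (+$23B) = +$99 billion.

+$99 billion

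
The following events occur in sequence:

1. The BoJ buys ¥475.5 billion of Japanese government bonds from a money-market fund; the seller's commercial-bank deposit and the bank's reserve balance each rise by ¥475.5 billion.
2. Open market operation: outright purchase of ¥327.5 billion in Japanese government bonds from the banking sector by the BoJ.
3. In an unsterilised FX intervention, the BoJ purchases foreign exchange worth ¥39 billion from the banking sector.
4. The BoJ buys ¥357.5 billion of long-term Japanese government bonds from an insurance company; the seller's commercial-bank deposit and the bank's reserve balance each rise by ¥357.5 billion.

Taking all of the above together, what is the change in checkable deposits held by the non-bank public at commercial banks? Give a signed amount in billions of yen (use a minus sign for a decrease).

+¥833 billion

Asset purchase (from non-banks) ¥475.5 billion: non-bank counterparties' bank balances rise → +¥475.5B.
OMO purchase (from banks) ¥327.5 billion: the counterparty is a bank, so public deposits are unchanged → 0.
FX purchase ¥39 billion: the counterparty is a bank, so public deposits are unchanged → 0.
Asset purchase (from non-banks) ¥357.5 billion: non-bank counterparties' bank balances rise → +¥357.5B.
Net: 475.5 + 0 + 0 + 357.5 = +¥833 billion.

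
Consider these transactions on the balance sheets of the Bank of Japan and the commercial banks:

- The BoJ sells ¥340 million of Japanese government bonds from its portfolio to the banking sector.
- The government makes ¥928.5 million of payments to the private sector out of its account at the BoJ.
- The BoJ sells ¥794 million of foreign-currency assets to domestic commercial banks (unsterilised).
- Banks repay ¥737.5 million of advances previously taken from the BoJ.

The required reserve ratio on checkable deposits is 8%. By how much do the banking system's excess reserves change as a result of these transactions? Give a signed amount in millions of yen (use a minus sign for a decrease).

-¥1017.28 million

OMO sale (to banks) ¥340 million: reserves −¥340M, deposits 0.
Government spending ¥928.5 million: reserves +¥928.5M, deposits +¥928.5M.
FX sale ¥794 million: reserves −¥794M, deposits 0.
Discount-window repayment ¥737.5 million: reserves −¥737.5M, deposits 0.
Totals: Δreserves = −¥943M, Δdeposits = +¥928.5M.
Δrequired reserves = 8% × +¥928.5M = +¥74.28M.
Δexcess reserves = Δreserves − Δrequired = −¥943M − (+¥74.28M) = -¥1017.28 million.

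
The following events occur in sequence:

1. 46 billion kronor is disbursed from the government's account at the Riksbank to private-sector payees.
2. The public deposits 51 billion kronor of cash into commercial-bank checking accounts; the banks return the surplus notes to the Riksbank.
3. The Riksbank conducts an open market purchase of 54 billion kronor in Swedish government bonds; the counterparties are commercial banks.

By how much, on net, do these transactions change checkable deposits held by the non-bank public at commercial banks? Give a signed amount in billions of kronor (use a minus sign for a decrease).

+97 billion

Riksbank balance sheet:
  Assets:      Securities +54B
  Liabilities: Bank reserves +151B, Currency in circulation −51B, Government deposits −46B
Commercial banking system:
  Assets:      Reserves at CB +151B, Securities −54B
  Liabilities: Checkable deposits +97B
So the change in checkable deposits held by the non-bank public at commercial banks is +97 billion.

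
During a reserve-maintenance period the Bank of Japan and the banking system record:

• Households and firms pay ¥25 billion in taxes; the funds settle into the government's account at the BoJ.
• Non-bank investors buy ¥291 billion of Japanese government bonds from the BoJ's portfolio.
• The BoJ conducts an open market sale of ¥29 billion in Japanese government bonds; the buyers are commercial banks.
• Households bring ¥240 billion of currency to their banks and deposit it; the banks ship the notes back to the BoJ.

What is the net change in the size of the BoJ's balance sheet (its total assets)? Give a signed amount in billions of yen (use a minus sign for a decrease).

BoJ balance sheet:
  Assets:      Securities −¥320B
  Liabilities: Bank reserves −¥105B, Currency in circulation −¥240B, Government deposits +¥25B
Change in total BoJ assets = -¥320 billion.

-¥320 billion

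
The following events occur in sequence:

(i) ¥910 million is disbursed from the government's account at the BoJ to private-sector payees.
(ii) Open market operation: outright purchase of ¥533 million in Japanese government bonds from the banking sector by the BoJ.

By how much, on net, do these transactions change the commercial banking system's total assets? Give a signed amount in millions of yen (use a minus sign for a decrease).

+¥910 million

Government spending ¥910 million: bank balance sheets expand → +¥910M.
OMO purchase (from banks) ¥533 million: just an asset swap on bank balance sheets → 0.
Net: 910 + 0 = +¥910 million.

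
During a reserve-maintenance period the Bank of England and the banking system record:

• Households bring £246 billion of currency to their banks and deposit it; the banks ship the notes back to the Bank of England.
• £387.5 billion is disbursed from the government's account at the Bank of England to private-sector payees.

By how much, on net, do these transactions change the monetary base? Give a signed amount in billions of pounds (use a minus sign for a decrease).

+£387.5 billion

Currency deposit £246 billion: just a shift between currency and reserves — both are base money → 0.
Government spending £387.5 billion: a non-base liability converts back to reserves → +£387.5B.
Net: 0 + 387.5 = +£387.5 billion.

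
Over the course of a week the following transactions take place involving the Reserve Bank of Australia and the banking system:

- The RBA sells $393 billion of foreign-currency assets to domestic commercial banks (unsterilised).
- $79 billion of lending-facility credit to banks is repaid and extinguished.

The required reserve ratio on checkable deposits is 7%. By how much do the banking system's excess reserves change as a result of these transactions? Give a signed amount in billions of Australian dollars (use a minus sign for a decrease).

-$472 billion

FX sale $393 billion: reserves −$393B, deposits 0.
Discount-window repayment $79 billion: reserves −$79B, deposits 0.
Totals: Δreserves = −$472B, Δdeposits = 0.
Δrequired reserves = 7% × 0 = 0.
Δexcess reserves = Δreserves − Δrequired = −$472B − (0) = -$472 billion.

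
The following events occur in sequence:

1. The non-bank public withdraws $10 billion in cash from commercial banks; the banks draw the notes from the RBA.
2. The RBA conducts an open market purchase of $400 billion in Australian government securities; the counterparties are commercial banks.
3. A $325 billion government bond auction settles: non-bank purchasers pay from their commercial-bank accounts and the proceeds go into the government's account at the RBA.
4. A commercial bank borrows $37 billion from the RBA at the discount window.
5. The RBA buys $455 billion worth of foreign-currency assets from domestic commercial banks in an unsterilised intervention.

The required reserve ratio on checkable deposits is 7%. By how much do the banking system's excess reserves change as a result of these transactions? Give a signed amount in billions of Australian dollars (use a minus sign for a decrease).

+$580.45 billion

Currency withdrawal $10 billion: reserves −$10B, deposits −$10B.
OMO purchase (from banks) $400 billion: reserves +$400B, deposits 0.
Government account inflow $325 billion: reserves −$325B, deposits −$325B.
Discount-window loan $37 billion: reserves +$37B, deposits 0.
FX purchase $455 billion: reserves +$455B, deposits 0.
Totals: Δreserves = +$557B, Δdeposits = −$335B.
Δrequired reserves = 7% × −$335B = −$23.45B.
Δexcess reserves = Δreserves − Δrequired = +$557B − (−$23.45B) = +$580.45 billion.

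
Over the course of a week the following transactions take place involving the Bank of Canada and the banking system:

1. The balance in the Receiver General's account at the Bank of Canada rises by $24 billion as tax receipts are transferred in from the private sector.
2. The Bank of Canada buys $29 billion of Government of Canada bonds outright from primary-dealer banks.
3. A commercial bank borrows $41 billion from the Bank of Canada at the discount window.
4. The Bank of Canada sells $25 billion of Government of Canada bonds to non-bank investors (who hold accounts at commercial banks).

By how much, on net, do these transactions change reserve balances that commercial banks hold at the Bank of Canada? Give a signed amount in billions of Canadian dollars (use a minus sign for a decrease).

+$21 billion

Government account inflow $24 billion: funds move from bank reserves into the government account → −$24B.
OMO purchase (from banks) $29 billion: the Bank of Canada pays by crediting reserve accounts → +$29B.
Discount-window loan $41 billion: the loan is credited to the bank's reserve account → +$41B.
Asset sale (to non-banks) $25 billion: the non-bank buyers' banks settle from reserves → −$25B.
Net: −24 + 29 + 41 − 25 = +$21 billion.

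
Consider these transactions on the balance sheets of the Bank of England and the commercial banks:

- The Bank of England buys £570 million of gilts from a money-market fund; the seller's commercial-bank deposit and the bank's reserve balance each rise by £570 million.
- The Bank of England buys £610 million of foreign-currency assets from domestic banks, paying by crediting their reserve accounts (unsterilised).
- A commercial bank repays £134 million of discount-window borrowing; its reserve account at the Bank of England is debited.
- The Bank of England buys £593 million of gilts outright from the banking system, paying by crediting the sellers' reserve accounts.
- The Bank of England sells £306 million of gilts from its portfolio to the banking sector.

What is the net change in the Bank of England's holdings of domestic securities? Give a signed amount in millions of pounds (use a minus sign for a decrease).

+£857 million

Bank of England balance sheet:
  Assets:      Securities +£857M, Loans to banks −£134M, Foreign assets +£610M
  Liabilities: Bank reserves +£1333M
Commercial banking system:
  Assets:      Reserves at CB +£1333M, Securities −£287M, Foreign assets −£610M
  Liabilities: Checkable deposits +£570M, Borrowings from CB −£134M
So the change in the Bank of England's holdings of domestic securities is +£857 million.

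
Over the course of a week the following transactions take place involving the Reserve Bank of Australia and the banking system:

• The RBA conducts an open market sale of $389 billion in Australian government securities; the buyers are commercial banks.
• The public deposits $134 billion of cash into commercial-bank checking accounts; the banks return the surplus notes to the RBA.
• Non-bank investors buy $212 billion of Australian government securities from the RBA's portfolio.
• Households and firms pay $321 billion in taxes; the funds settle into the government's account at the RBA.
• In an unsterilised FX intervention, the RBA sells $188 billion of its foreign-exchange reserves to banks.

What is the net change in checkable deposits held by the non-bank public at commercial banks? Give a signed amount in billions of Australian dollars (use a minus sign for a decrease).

RBA balance sheet:
  Assets:      Securities −$601B, Foreign assets −$188B
  Liabilities: Bank reserves −$976B, Currency in circulation −$134B, Government deposits +$321B
Commercial banking system:
  Assets:      Reserves at CB −$976B, Securities +$389B, Foreign assets +$188B
  Liabilities: Checkable deposits −$399B
So the change in checkable deposits held by the non-bank public at commercial banks is -$399 billion.

-$399 billion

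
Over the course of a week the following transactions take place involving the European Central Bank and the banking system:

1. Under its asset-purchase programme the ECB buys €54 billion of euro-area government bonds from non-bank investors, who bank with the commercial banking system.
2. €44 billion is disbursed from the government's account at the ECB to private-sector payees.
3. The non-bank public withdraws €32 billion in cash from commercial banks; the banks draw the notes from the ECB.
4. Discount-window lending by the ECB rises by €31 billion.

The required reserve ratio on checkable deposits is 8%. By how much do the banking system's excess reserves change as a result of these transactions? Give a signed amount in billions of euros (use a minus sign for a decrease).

+€91.72 billion

Asset purchase (from non-banks) €54 billion: reserves +€54B, deposits +€54B.
Government spending €44 billion: reserves +€44B, deposits +€44B.
Currency withdrawal €32 billion: reserves −€32B, deposits −€32B.
Discount-window loan €31 billion: reserves +€31B, deposits 0.
Totals: Δreserves = +€97B, Δdeposits = +€66B.
Δrequired reserves = 8% × +€66B = +€5.28B.
Δexcess reserves = Δreserves − Δrequired = +€97B − (+€5.28B) = +€91.72 billion.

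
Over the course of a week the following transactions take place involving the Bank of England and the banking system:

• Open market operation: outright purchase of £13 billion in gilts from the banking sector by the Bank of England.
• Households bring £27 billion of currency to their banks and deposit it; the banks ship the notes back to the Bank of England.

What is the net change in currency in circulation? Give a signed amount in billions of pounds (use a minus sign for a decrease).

Bank of England balance sheet:
  Assets:      Securities +£13B
  Liabilities: Bank reserves +£40B, Currency in circulation −£27B
Commercial banking system:
  Assets:      Reserves at CB +£40B, Securities −£13B
  Liabilities: Checkable deposits +£27B
So the change in currency in circulation is -£27 billion.

-£27 billion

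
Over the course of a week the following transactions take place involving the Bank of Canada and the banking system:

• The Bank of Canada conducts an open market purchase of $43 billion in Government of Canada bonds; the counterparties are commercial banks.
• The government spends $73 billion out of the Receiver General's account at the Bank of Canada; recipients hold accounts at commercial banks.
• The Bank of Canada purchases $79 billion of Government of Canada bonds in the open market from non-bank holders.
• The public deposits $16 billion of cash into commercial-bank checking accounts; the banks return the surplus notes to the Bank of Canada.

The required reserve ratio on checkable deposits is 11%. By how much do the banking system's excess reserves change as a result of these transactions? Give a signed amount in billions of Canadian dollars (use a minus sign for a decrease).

+$192.52 billion

OMO purchase (from banks) $43 billion: reserves +$43B, deposits 0.
Government spending $73 billion: reserves +$73B, deposits +$73B.
Asset purchase (from non-banks) $79 billion: reserves +$79B, deposits +$79B.
Currency deposit $16 billion: reserves +$16B, deposits +$16B.
Totals: Δreserves = +$211B, Δdeposits = +$168B.
Δrequired reserves = 11% × +$168B = +$18.48B.
Δexcess reserves = Δreserves − Δrequired = +$211B − (+$18.48B) = +$192.52 billion.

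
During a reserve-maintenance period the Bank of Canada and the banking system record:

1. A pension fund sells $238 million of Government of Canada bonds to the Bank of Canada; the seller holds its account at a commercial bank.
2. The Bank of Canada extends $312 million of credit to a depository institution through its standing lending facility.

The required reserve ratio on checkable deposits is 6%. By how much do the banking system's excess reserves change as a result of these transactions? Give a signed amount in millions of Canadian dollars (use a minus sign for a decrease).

Asset purchase (from non-banks) $238 million: reserves +$238M, deposits +$238M.
Discount-window loan $312 million: reserves +$312M, deposits 0.
Totals: Δreserves = +$550M, Δdeposits = +$238M.
Δrequired reserves = 6% × +$238M = +$14.28M.
Δexcess reserves = Δreserves − Δrequired = +$550M − (+$14.28M) = +$535.72 million.

+$535.72 million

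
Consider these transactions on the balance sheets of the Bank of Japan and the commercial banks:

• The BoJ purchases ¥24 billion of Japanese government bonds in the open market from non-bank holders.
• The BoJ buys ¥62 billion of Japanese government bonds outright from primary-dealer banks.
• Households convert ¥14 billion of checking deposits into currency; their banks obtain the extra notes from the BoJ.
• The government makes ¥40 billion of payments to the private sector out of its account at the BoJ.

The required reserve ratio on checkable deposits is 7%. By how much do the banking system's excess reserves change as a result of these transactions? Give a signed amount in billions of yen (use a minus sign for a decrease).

Asset purchase (from non-banks) ¥24 billion: reserves +¥24B, deposits +¥24B.
OMO purchase (from banks) ¥62 billion: reserves +¥62B, deposits 0.
Currency withdrawal ¥14 billion: reserves −¥14B, deposits −¥14B.
Government spending ¥40 billion: reserves +¥40B, deposits +¥40B.
Totals: Δreserves = +¥112B, Δdeposits = +¥50B.
Δrequired reserves = 7% × +¥50B = +¥3.5B.
Δexcess reserves = Δreserves − Δrequired = +¥112B − (+¥3.5B) = +¥108.5 billion.

+¥108.5 billion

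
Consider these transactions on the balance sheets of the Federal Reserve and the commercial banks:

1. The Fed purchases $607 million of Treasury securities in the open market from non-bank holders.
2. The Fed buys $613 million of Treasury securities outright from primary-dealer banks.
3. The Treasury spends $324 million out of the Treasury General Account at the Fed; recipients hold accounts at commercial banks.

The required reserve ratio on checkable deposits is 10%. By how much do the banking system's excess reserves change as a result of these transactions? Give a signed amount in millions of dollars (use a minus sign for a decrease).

Asset purchase (from non-banks) $607 million: reserves +$607M, deposits +$607M.
OMO purchase (from banks) $613 million: reserves +$613M, deposits 0.
Government spending $324 million: reserves +$324M, deposits +$324M.
Totals: Δreserves = +$1544M, Δdeposits = +$931M.
Δrequired reserves = 10% × +$931M = +$93.1M.
Δexcess reserves = Δreserves − Δrequired = +$1544M − (+$93.1M) = +$1450.9 million.

+$1450.9 million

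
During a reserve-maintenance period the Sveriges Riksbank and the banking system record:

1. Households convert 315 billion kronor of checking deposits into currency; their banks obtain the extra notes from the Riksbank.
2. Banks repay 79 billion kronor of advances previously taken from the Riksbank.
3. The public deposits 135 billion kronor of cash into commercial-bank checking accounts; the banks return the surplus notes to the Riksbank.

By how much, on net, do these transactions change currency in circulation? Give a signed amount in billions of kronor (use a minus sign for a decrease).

+180 billion

Currency withdrawal 315 billion kronor: notes leave the central bank → +315B.
Discount-window repayment 79 billion kronor: no currency enters or leaves circulation → 0.
Currency deposit 135 billion kronor: notes return to the central bank → −135B.
Net: 315 + 0 − 135 = +180 billion.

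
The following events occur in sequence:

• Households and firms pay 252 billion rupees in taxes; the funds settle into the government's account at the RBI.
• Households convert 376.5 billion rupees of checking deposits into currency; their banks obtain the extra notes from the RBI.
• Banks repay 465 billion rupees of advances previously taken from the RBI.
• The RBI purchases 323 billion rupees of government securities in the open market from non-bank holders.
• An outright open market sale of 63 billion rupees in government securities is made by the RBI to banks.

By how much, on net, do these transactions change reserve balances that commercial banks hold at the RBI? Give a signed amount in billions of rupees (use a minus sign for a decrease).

-833.5 billion

RBI balance sheet:
  Assets:      Securities +260B, Loans to banks −465B
  Liabilities: Bank reserves −833.5B, Currency in circulation +376.5B, Government deposits +252B
Commercial banking system:
  Assets:      Reserves at CB −833.5B, Securities +63B
  Liabilities: Checkable deposits −305.5B, Borrowings from CB −465B
So the change in reserve balances that commercial banks hold at the RBI is -833.5 billion.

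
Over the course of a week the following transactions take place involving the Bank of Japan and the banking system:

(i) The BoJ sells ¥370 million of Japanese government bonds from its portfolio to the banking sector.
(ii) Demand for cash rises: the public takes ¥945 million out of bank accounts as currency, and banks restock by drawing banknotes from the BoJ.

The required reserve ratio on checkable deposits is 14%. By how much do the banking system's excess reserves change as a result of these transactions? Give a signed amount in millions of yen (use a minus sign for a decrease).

OMO sale (to banks) ¥370 million: reserves −¥370M, deposits 0.
Currency withdrawal ¥945 million: reserves −¥945M, deposits −¥945M.
Totals: Δreserves = −¥1315M, Δdeposits = −¥945M.
Δrequired reserves = 14% × −¥945M = −¥132.3M.
Δexcess reserves = Δreserves − Δrequired = −¥1315M − (−¥132.3M) = -¥1182.7 million.

-¥1182.7 million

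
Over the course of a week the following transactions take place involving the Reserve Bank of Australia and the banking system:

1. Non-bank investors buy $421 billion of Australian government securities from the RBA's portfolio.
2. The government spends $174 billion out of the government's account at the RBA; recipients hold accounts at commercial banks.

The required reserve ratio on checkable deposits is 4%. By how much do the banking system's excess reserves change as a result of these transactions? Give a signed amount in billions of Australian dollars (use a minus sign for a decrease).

Asset sale (to non-banks) $421 billion: reserves −$421B, deposits −$421B.
Government spending $174 billion: reserves +$174B, deposits +$174B.
Totals: Δreserves = −$247B, Δdeposits = −$247B.
Δrequired reserves = 4% × −$247B = −$9.88B.
Δexcess reserves = Δreserves − Δrequired = −$247B − (−$9.88B) = -$237.12 billion.

-$237.12 billion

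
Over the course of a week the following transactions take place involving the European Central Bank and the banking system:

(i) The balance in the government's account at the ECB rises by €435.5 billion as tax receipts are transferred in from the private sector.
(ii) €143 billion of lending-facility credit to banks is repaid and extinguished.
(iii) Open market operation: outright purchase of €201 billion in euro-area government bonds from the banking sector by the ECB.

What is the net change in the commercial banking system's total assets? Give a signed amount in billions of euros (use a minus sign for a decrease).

-€578.5 billion

ECB balance sheet:
  Assets:      Securities +€201B, Loans to banks −€143B
  Liabilities: Bank reserves −€377.5B, Government deposits +€435.5B
Commercial banking system:
  Assets:      Reserves at CB −€377.5B, Securities −€201B
  Liabilities: Checkable deposits −€435.5B, Borrowings from CB −€143B
Change in total bank assets = -€578.5 billion.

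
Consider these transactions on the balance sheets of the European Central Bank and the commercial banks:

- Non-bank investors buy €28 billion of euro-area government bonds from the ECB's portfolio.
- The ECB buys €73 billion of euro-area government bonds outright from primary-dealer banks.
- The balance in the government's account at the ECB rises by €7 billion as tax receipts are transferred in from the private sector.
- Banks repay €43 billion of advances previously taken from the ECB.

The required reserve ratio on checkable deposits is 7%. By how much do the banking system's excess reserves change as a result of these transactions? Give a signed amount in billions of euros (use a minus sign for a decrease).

-€2.55 billion

Asset sale (to non-banks) €28 billion: reserves −€28B, deposits −€28B.
OMO purchase (from banks) €73 billion: reserves +€73B, deposits 0.
Government account inflow €7 billion: reserves −€7B, deposits −€7B.
Discount-window repayment €43 billion: reserves −€43B, deposits 0.
Totals: Δreserves = −€5B, Δdeposits = −€35B.
Δrequired reserves = 7% × −€35B = −€2.45B.
Δexcess reserves = Δreserves − Δrequired = −€5B − (−€2.45B) = -€2.55 billion.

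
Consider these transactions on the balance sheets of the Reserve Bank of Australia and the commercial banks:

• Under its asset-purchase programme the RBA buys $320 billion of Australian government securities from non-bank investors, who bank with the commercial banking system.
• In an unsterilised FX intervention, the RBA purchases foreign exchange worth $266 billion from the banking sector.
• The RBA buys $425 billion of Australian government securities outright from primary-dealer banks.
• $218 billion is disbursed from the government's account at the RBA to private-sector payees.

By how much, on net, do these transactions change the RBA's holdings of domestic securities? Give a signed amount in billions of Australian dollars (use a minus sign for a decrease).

Asset purchase (from non-banks) $320 billion: securities added to the RBA's portfolio → +$320B.
FX purchase $266 billion: the RBA's securities portfolio is untouched → 0.
OMO purchase (from banks) $425 billion: securities added to the RBA's portfolio → +$425B.
Government spending $218 billion: the RBA's securities portfolio is untouched → 0.
Net: 320 + 0 + 425 + 0 = +$745 billion.

+$745 billion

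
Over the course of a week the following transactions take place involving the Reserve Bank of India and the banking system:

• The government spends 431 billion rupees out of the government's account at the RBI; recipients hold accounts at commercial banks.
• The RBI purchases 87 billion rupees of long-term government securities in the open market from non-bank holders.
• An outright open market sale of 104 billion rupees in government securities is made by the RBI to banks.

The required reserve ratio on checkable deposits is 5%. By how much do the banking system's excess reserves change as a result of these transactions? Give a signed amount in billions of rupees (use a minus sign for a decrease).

Government spending 431 billion rupees: reserves +431B, deposits +431B.
Asset purchase (from non-banks) 87 billion rupees: reserves +87B, deposits +87B.
OMO sale (to banks) 104 billion rupees: reserves −104B, deposits 0.
Totals: Δreserves = +414B, Δdeposits = +518B.
Δrequired reserves = 5% × +518B = +25.9B.
Δexcess reserves = Δreserves − Δrequired = +414B − (+25.9B) = +388.1 billion.

+388.1 billion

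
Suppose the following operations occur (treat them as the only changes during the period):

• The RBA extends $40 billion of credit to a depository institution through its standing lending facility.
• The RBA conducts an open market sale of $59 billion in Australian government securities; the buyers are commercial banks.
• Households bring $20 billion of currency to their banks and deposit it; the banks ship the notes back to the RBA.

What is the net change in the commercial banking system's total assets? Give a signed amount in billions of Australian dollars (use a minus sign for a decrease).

Discount-window loan $40 billion: bank balance sheets expand → +$40B.
OMO sale (to banks) $59 billion: just an asset swap on bank balance sheets → 0.
Currency deposit $20 billion: bank balance sheets expand → +$20B.
Net: 40 + 0 + 20 = +$60 billion.

+$60 billion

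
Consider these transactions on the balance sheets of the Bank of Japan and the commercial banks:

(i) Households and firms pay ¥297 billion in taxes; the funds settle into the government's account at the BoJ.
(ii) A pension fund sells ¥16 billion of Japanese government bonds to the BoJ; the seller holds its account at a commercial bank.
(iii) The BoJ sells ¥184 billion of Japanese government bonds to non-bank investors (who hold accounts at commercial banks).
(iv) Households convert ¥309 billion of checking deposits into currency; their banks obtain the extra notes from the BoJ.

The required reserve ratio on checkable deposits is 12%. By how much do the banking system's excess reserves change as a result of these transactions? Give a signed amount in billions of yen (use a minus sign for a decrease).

Government account inflow ¥297 billion: reserves −¥297B, deposits −¥297B.
Asset purchase (from non-banks) ¥16 billion: reserves +¥16B, deposits +¥16B.
Asset sale (to non-banks) ¥184 billion: reserves −¥184B, deposits −¥184B.
Currency withdrawal ¥309 billion: reserves −¥309B, deposits −¥309B.
Totals: Δreserves = −¥774B, Δdeposits = −¥774B.
Δrequired reserves = 12% × −¥774B = −¥92.88B.
Δexcess reserves = Δreserves − Δrequired = −¥774B − (−¥92.88B) = -¥681.12 billion.

-¥681.12 billion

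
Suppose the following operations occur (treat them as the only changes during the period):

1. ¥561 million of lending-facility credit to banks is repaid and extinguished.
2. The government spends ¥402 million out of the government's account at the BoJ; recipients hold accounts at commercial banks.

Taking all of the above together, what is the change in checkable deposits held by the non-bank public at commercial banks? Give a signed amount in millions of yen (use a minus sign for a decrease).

+¥402 million

Discount-window repayment ¥561 million: the counterparty is a bank, so public deposits are unchanged → 0.
Government spending ¥402 million: non-bank counterparties' bank balances rise → +¥402M.
Net: 0 + 402 = +¥402 million.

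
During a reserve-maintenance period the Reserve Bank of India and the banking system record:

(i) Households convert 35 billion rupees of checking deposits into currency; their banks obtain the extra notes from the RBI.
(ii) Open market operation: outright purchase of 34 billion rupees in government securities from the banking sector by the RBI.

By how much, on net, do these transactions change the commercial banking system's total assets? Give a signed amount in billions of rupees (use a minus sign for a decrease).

RBI balance sheet:
  Assets:      Securities +34B
  Liabilities: Bank reserves −1B, Currency in circulation +35B
Commercial banking system:
  Assets:      Reserves at CB −1B, Securities −34B
  Liabilities: Checkable deposits −35B
Change in total bank assets = -35 billion.

-35 billion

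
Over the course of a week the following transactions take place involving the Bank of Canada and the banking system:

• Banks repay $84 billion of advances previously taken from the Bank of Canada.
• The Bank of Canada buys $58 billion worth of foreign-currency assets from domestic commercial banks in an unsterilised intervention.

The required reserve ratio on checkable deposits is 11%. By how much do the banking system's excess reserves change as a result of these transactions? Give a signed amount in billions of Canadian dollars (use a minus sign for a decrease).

-$26 billion

Discount-window repayment $84 billion: reserves −$84B, deposits 0.
FX purchase $58 billion: reserves +$58B, deposits 0.
Totals: Δreserves = −$26B, Δdeposits = 0.
Δrequired reserves = 11% × 0 = 0.
Δexcess reserves = Δreserves − Δrequired = −$26B − (0) = -$26 billion.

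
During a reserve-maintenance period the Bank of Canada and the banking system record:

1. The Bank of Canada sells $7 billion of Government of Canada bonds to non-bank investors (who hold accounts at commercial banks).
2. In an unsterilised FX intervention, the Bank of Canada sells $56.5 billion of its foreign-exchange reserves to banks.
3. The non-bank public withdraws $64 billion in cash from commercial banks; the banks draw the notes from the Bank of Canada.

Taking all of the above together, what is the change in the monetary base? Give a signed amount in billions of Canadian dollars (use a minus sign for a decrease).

Bank of Canada balance sheet:
  Assets:      Securities −$7B, Foreign assets −$56.5B
  Liabilities: Bank reserves −$127.5B, Currency in circulation +$64B
Monetary base = currency + reserves: +$64B + (−$127.5B) = -$63.5 billion.

-$63.5 billion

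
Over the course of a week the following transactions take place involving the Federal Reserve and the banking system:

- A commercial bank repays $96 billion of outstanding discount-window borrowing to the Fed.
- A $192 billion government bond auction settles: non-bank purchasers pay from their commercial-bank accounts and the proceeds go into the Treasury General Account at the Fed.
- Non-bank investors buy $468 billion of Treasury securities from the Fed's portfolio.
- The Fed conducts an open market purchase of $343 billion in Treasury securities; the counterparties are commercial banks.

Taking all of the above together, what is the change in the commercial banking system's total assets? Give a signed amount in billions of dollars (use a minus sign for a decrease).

Discount-window repayment $96 billion: bank balance sheets shrink → −$96B.
Government account inflow $192 billion: bank balance sheets shrink → −$192B.
Asset sale (to non-banks) $468 billion: bank balance sheets shrink → −$468B.
OMO purchase (from banks) $343 billion: just an asset swap on bank balance sheets → 0.
Net: −96 − 192 − 468 + 0 = -$756 billion.

-$756 billion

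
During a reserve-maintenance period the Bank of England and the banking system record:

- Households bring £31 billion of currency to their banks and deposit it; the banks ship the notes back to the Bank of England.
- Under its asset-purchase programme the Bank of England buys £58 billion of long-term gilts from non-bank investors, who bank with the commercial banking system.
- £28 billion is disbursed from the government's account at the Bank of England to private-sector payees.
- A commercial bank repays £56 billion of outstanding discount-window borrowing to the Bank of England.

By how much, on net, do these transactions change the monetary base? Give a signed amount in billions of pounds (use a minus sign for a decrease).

Currency deposit £31 billion: just a shift between currency and reserves — both are base money → 0.
Asset purchase (from non-banks) £58 billion: Bank of England balance sheet expands → +£58B.
Government spending £28 billion: a non-base liability converts back to reserves → +£28B.
Discount-window repayment £56 billion: Bank of England balance sheet contracts → −£56B.
Net: 0 + 58 + 28 − 56 = +£30 billion.

+£30 billion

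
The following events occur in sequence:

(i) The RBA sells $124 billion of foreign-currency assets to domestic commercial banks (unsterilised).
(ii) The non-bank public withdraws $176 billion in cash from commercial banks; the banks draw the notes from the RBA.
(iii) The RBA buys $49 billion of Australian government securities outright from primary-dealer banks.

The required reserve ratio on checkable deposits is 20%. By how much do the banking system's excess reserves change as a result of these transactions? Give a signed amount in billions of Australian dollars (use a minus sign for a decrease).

FX sale $124 billion: reserves −$124B, deposits 0.
Currency withdrawal $176 billion: reserves −$176B, deposits −$176B.
OMO purchase (from banks) $49 billion: reserves +$49B, deposits 0.
Totals: Δreserves = −$251B, Δdeposits = −$176B.
Δrequired reserves = 20% × −$176B = −$35.2B.
Δexcess reserves = Δreserves − Δrequired = −$251B − (−$35.2B) = -$215.8 billion.

-$215.8 billion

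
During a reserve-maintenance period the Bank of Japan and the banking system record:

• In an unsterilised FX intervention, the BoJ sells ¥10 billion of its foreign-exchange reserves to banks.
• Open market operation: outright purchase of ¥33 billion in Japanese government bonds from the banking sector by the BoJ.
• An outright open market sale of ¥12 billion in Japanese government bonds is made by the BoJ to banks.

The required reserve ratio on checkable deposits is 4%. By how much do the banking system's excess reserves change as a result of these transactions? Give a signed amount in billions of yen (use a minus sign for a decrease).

FX sale ¥10 billion: reserves −¥10B, deposits 0.
OMO purchase (from banks) ¥33 billion: reserves +¥33B, deposits 0.
OMO sale (to banks) ¥12 billion: reserves −¥12B, deposits 0.
Totals: Δreserves = +¥11B, Δdeposits = 0.
Δrequired reserves = 4% × 0 = 0.
Δexcess reserves = Δreserves − Δrequired = +¥11B − (0) = +¥11 billion.

+¥11 billion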